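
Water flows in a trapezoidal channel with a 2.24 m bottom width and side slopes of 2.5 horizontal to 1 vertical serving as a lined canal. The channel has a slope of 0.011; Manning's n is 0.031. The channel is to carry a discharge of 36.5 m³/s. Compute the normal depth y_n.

y_n = 1.7 m

Manning's equation rearranged: A R^(2/3) = nQ / (1·√S) = 0.031 × 36.5 / (√0.011) = 10.79.
Try y = 2.08 m: A R^(2/3) = 17 — over.
Try y = 1.3 m: A R^(2/3) = 6.008 — short.
Try y = 1.7 m: A R^(2/3) = 10.8 — ≈ 10.79.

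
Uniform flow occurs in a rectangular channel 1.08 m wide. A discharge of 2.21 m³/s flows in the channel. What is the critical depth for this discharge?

For a rectangular channel, critical depth y_c = (q²/g)^(1/3) where q = Q/b = 2.21/1.08 = 2.046 m²/s.
So y_c = (2.046²/9.81)^(1/3) = 0.753 m.

y_c = 0.753 m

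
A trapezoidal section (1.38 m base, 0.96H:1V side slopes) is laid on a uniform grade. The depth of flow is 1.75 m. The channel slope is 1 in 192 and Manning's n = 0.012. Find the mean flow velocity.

V = 5.44 m/s

With bottom width b = 1.38 m and side slope z = 0.96: A = (b + zy)y = (1.38 + 0.96×1.75)×1.75 = 5.355 m²; P = b + 2y√(1+z²) = 1.38 + 2×1.75×1.386 = 6.232 m.
Hydraulic radius R = A/P = 5.355/6.232 = 0.8593 m.
From Manning's equation, V = (1/n) R^(2/3) S^(1/2) = (1/0.012) × 0.8593^(2/3) × 0.005208^(1/2) = 5.44 m/s.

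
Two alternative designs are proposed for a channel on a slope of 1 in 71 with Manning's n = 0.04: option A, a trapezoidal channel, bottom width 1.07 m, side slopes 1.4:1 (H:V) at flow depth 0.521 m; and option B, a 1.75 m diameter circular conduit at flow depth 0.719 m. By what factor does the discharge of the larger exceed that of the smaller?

1.1

Channel A: With bottom width b = 1.07 m and side slope z = 1.4: A = (b + zy)y = (1.07 + 1.4×0.521)×0.521 = 0.9375 m²; P = b + 2y√(1+z²) = 1.07 + 2×0.521×1.72 = 2.863 m. Hydraulic radius R = A/P = 0.9375/2.863 = 0.3275 m. Q_A = (1/0.04)·0.9375·0.3275^(2/3)·√0.01408 = 1.321 m³/s.
Channel B: For a circular section of diameter D = 1.75 m at depth y = 0.719 m, the central angle is θ = 2 arccos(1 − 2y/D) = 2.783 rad. Then A = (D²/8)(θ − sin θ) = 0.9311 m² and P = Dθ/2 = 2.435 m. Hydraulic radius R = A/P = 0.9311/2.435 = 0.3823 m. Q_B = (1/0.04)·0.9311·0.3823^(2/3)·√0.01408 = 1.455 m³/s.
The larger discharge is 1.455 m³/s and the smaller is 1.321 m³/s; the ratio is 1.1.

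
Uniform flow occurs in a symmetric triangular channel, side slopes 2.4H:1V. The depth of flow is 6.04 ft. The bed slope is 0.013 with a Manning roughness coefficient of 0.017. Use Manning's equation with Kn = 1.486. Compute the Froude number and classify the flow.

supercritical

For a triangular section with side slope z = 2.4: A = zy² = 2.4×6.04² = 87.56 ft²; P = 2y√(1+z²) = 2×6.04×2.6 = 31.41 ft.
Hydraulic radius R = A/P = 87.56/31.41 = 2.788 ft.
V = (1.486/n) R^(2/3) √S = (1.486/0.017) × 2.788^(2/3) × √0.013 = 19.74 ft/s. Hydraulic depth D_h = A/T = 87.56/28.99 = 3.02 ft.
Froude number Fr = V/√(g·D_h) = 19.74/√(32.2×3.02) = 2, which is greater than 1, so the flow is supercritical.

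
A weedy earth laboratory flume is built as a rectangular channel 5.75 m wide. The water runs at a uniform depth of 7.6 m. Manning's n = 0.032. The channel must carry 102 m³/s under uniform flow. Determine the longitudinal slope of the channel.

S = 0.00209

Flow area A = b·y = 5.75 × 7.6 = 43.7 m². Wetted perimeter P = b + 2y = 5.75 + 2×7.6 = 20.95 m.
Hydraulic radius R = A/P = 43.7/20.95 = 2.086 m.
From Manning's equation, S = [nQ / (1 A R^(2/3))]² = [0.032 × 102 / (1 × 43.7 × 2.086^(2/3))]² = 0.00209.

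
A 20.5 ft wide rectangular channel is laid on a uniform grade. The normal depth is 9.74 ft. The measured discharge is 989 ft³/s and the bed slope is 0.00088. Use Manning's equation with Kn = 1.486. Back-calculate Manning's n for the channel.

n = 0.026

Flow area A = b·y = 20.5 × 9.74 = 199.7 ft². Wetted perimeter P = b + 2y = 20.5 + 2×9.74 = 39.98 ft.
Hydraulic radius R = A/P = 199.7/39.98 = 4.994 ft.
Rearranging Manning's equation: n = (1.486/Q) A R^(2/3) S^(1/2) = (1.486/989) × 199.7 × 4.994^(2/3) × √0.00088 = 0.026.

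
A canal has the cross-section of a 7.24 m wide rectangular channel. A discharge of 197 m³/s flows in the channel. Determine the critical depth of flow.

For a rectangular channel, critical depth y_c = (q²/g)^(1/3) where q = Q/b = 197/7.24 = 27.21 m²/s.
So y_c = (27.21²/9.81)^(1/3) = 4.23 m.

y_c = 4.23 m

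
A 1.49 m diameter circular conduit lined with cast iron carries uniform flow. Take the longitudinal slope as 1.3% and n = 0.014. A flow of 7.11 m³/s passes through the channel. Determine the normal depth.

y_n = 1.18 m

Manning's equation rearranged: A R^(2/3) = nQ / (1·√S) = 0.014 × 7.11 / (√0.013) = 0.873.
Trying y = 1.39 m: A R^(2/3) = 0.9708 — high.
Trying y = 0.926 m: A R^(2/3) = 0.6395 — low.
Trying y = 1.18 m: A R^(2/3) = 0.8735 — matches.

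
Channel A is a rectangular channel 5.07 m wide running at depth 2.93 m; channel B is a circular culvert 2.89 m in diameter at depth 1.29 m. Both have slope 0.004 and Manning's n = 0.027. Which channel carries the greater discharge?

channel A

Channel A: Flow area A = b·y = 5.07 × 2.93 = 14.86 m². Wetted perimeter P = b + 2y = 5.07 + 2×2.93 = 10.93 m. Hydraulic radius R = A/P = 14.86/10.93 = 1.359 m. Q_A = (1/0.027)·14.86·1.359^(2/3)·√0.004 = 42.7 m³/s.
Channel B: For a circular section of diameter D = 2.89 m at depth y = 1.29 m, the central angle is θ = 2 arccos(1 − 2y/D) = 2.927 rad. Then A = (D²/8)(θ − sin θ) = 2.833 m² and P = Dθ/2 = 4.229 m. Hydraulic radius R = A/P = 2.833/4.229 = 0.6698 m. Q_B = (1/0.027)·2.833·0.6698^(2/3)·√0.004 = 5.08 m³/s.
Q_A = 42.7 m³/s vs Q_B = 5.08 m³/s, so channel A carries more.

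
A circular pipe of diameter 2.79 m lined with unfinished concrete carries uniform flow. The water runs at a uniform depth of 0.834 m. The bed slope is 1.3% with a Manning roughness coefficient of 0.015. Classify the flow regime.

For a circular section of diameter D = 2.79 m at depth y = 0.834 m, the central angle is θ = 2 arccos(1 − 2y/D) = 2.314 rad. Then A = (D²/8)(θ − sin θ) = 1.535 m² and P = Dθ/2 = 3.228 m.
Hydraulic radius R = A/P = 1.535/3.228 = 0.4755 m.
V = (1/n) R^(2/3) √S = (1/0.015) × 0.4755^(2/3) × √0.013 = 4.631 m/s. Hydraulic depth D_h = A/T = 1.535/2.554 = 0.6009 m.
Froude number Fr = V/√(g·D_h) = 4.631/√(9.81×0.6009) = 1.91, which is greater than 1, so the flow is supercritical.

supercritical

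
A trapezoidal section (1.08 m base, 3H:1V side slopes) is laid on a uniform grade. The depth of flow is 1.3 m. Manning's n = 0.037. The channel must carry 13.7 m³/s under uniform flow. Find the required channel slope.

With bottom width b = 1.08 m and side slope z = 3: A = (b + zy)y = (1.08 + 3×1.3)×1.3 = 6.474 m²; P = b + 2y√(1+z²) = 1.08 + 2×1.3×3.162 = 9.302 m.
Hydraulic radius R = A/P = 6.474/9.302 = 0.696 m.
From Manning's equation, S = [nQ / (1 A R^(2/3))]² = [0.037 × 13.7 / (1 × 6.474 × 0.696^(2/3))]² = 0.00994.

S = 0.00994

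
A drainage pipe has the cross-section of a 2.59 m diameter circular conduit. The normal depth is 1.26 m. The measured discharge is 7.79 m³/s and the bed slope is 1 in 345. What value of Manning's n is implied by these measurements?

For a circular section of diameter D = 2.59 m at depth y = 1.26 m, the central angle is θ = 2 arccos(1 − 2y/D) = 3.088 rad. Then A = (D²/8)(θ − sin θ) = 2.544 m² and P = Dθ/2 = 3.998 m.
Hydraulic radius R = A/P = 2.544/3.998 = 0.6362 m.
Rearranging Manning's equation: n = (1/Q) A R^(2/3) S^(1/2) = (1/7.79) × 2.544 × 0.6362^(2/3) × √0.002899 = 0.013.

n = 0.013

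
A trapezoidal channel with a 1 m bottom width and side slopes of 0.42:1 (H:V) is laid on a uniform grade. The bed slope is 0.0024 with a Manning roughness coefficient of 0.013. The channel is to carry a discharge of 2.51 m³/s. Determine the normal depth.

Manning's equation rearranged: A R^(2/3) = nQ / (1·√S) = 0.013 × 2.51 / (√0.0024) = 0.6661.
Try y = 0.762 m: A R^(2/3) = 0.5269 — short.
Try y = 0.877 m: A R^(2/3) = 0.666 — matches.

y_n = 0.877 m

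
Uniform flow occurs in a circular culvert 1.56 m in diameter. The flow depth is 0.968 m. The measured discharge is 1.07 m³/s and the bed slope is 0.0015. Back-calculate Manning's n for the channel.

n = 0.0261

For a circular section of diameter D = 1.56 m at depth y = 0.968 m, the central angle is θ = 2 arccos(1 − 2y/D) = 3.628 rad. Then A = (D²/8)(θ − sin θ) = 1.246 m² and P = Dθ/2 = 2.83 m.
Hydraulic radius R = A/P = 1.246/2.83 = 0.4403 m.
Rearranging Manning's equation: n = (1/Q) A R^(2/3) S^(1/2) = (1/1.07) × 1.246 × 0.4403^(2/3) × √0.0015 = 0.0261.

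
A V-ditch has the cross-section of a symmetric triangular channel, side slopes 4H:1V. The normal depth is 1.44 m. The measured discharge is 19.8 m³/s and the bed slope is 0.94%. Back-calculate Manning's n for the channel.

For a triangular section with side slope z = 4: A = zy² = 4×1.44² = 8.294 m²; P = 2y√(1+z²) = 2×1.44×4.123 = 11.87 m.
Hydraulic radius R = A/P = 8.294/11.87 = 0.6985 m.
Rearranging Manning's equation: n = (1/Q) A R^(2/3) S^(1/2) = (1/19.8) × 8.294 × 0.6985^(2/3) × √0.0094 = 0.032.

n = 0.032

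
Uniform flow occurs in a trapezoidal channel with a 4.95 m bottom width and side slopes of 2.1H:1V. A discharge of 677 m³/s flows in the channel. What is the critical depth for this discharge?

y_c = 6.27 m

At critical depth, Q² T / (g A³) = 1, i.e. A³/T = Q²/g = 677²/9.81 = 46720.
Try y = 5.15 m: A³/T = 20130 — short.
Try y = 7.51 m: A³/T = 103300 — over.
Try y = 6.27 m: A³/T = 46850 — matches.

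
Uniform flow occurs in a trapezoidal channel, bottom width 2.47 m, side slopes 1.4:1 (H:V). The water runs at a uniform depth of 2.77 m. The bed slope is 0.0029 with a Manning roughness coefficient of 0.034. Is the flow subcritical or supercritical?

With bottom width b = 2.47 m and side slope z = 1.4: A = (b + zy)y = (2.47 + 1.4×2.77)×2.77 = 17.58 m²; P = b + 2y√(1+z²) = 2.47 + 2×2.77×1.72 = 12 m.
Hydraulic radius R = A/P = 17.58/12 = 1.465 m.
V = (1/n) R^(2/3) √S = (1/0.034) × 1.465^(2/3) × √0.0029 = 2.043 m/s. Hydraulic depth D_h = A/T = 17.58/10.23 = 1.72 m.
Froude number Fr = V/√(g·D_h) = 2.043/√(9.81×1.72) = 0.497, which is less than 1, so the flow is subcritical.

subcritical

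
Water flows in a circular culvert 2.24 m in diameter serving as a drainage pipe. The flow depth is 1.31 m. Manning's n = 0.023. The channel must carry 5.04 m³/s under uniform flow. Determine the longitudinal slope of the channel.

For a circular section of diameter D = 2.24 m at depth y = 1.31 m, the central angle is θ = 2 arccos(1 − 2y/D) = 3.483 rad. Then A = (D²/8)(θ − sin θ) = 2.394 m² and P = Dθ/2 = 3.9 m.
Hydraulic radius R = A/P = 2.394/3.9 = 0.6138 m.
From Manning's equation, S = [nQ / (1 A R^(2/3))]² = [0.023 × 5.04 / (1 × 2.394 × 0.6138^(2/3))]² = 0.0045.

S = 0.0045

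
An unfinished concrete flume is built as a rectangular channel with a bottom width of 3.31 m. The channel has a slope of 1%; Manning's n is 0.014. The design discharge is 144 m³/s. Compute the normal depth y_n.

Manning's equation rearranged: A R^(2/3) = nQ / (1·√S) = 0.014 × 144 / (√0.01) = 20.16.
Try y = 3.65 m: A R^(2/3) = 13.17 — too small.
Try y = 5.72 m: A R^(2/3) = 22.36 — too large.
Try y = 5.23 m: A R^(2/3) = 20.16 — close enough.

y_n = 5.23 m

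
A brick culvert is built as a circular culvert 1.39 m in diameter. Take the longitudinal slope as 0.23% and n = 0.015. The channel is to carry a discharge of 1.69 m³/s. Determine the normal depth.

Manning's equation rearranged: A R^(2/3) = nQ / (1·√S) = 0.015 × 1.69 / (√0.0023) = 0.5286.
Trying y = 1.01 m: A R^(2/3) = 0.6585 — too large.
Trying y = 0.861 m: A R^(2/3) = 0.5288 — matches.

y_n = 0.861 m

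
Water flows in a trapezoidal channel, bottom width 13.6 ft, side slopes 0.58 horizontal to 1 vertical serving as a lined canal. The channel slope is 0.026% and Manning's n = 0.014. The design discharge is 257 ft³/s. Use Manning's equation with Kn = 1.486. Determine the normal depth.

Manning's equation rearranged: A R^(2/3) = nQ / (1.486·√S) = 0.014 × 257 / (1.486 × √0.00026) = 150.2.
At y = 4.98 ft: A R^(2/3) = 180.9 — too large.
At y = 3.74 ft: A R^(2/3) = 113 — too small.
At y = 4.45 ft: A R^(2/3) = 150.3 — ≈ 150.2.

y_n = 4.45 ft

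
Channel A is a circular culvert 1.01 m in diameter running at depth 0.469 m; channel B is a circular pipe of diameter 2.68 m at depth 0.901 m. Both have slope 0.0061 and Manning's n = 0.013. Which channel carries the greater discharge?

Channel A: For a circular section of diameter D = 1.01 m at depth y = 0.469 m, the central angle is θ = 2 arccos(1 − 2y/D) = 2.999 rad. Then A = (D²/8)(θ − sin θ) = 0.3643 m² and P = Dθ/2 = 1.514 m. Hydraulic radius R = A/P = 0.3643/1.514 = 0.2405 m. Q_A = (1/0.013)·0.3643·0.2405^(2/3)·√0.0061 = 0.8464 m³/s.
Channel B: For a circular section of diameter D = 2.68 m at depth y = 0.901 m, the central angle is θ = 2 arccos(1 − 2y/D) = 2.474 rad. Then A = (D²/8)(θ − sin θ) = 1.665 m² and P = Dθ/2 = 3.315 m. Hydraulic radius R = A/P = 1.665/3.315 = 0.5024 m. Q_B = (1/0.013)·1.665·0.5024^(2/3)·√0.0061 = 6.323 m³/s.
Q_A = 0.8464 m³/s vs Q_B = 6.323 m³/s, so channel B carries more.

channel B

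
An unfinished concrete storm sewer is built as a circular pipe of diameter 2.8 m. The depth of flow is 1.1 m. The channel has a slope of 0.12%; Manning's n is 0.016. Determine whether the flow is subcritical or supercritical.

subcritical

For a circular section of diameter D = 2.8 m at depth y = 1.1 m, the central angle is θ = 2 arccos(1 − 2y/D) = 2.71 rad. Then A = (D²/8)(θ − sin θ) = 2.245 m² and P = Dθ/2 = 3.794 m.
Hydraulic radius R = A/P = 2.245/3.794 = 0.5919 m.
V = (1/n) R^(2/3) √S = (1/0.016) × 0.5919^(2/3) × √0.0012 = 1.526 m/s. Hydraulic depth D_h = A/T = 2.245/2.735 = 0.8209 m.
Froude number Fr = V/√(g·D_h) = 1.526/√(9.81×0.8209) = 0.538, which is less than 1, so the flow is subcritical.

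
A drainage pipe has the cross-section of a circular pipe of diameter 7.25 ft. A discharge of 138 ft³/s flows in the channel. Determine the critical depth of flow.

At critical depth, Q² T / (g A³) = 1, i.e. A³/T = Q²/g = 138²/32.2 = 591.4.
Try y = 3.37 ft: A³/T = 917.9 — over.
Try y = 2.44 ft: A³/T = 265.4 — short.
Try y = 3 ft: A³/T = 587.9 — close enough.

y_c = 3 ft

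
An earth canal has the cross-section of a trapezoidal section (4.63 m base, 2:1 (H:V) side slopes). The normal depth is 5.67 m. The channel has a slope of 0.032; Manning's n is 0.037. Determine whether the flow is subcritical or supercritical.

supercritical

With bottom width b = 4.63 m and side slope z = 2: A = (b + zy)y = (4.63 + 2×5.67)×5.67 = 90.55 m²; P = b + 2y√(1+z²) = 4.63 + 2×5.67×2.236 = 29.99 m.
Hydraulic radius R = A/P = 90.55/29.99 = 3.02 m.
V = (1/n) R^(2/3) √S = (1/0.037) × 3.02^(2/3) × √0.032 = 10.1 m/s. Hydraulic depth D_h = A/T = 90.55/27.31 = 3.316 m.
Froude number Fr = V/√(g·D_h) = 10.1/√(9.81×3.316) = 1.77, which is greater than 1, so the flow is supercritical.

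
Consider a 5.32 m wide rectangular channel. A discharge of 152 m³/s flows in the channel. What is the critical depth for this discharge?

For a rectangular channel, critical depth y_c = (q²/g)^(1/3) where q = Q/b = 152/5.32 = 28.57 m²/s.
So y_c = (28.57²/9.81)^(1/3) = 4.37 m.

y_c = 4.37 m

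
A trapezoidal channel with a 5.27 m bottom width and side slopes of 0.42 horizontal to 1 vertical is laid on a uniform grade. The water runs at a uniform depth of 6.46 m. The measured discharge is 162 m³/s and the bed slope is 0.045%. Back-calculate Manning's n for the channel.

n = 0.013

With bottom width b = 5.27 m and side slope z = 0.42: A = (b + zy)y = (5.27 + 0.42×6.46)×6.46 = 51.57 m²; P = b + 2y√(1+z²) = 5.27 + 2×6.46×1.085 = 19.28 m.
Hydraulic radius R = A/P = 51.57/19.28 = 2.674 m.
Rearranging Manning's equation: n = (1/Q) A R^(2/3) S^(1/2) = (1/162) × 51.57 × 2.674^(2/3) × √0.00045 = 0.013.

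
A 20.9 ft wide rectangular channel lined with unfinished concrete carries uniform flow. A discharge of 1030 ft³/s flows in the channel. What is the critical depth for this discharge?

For a rectangular channel, critical depth y_c = (q²/g)^(1/3) where q = Q/b = 1030/20.9 = 49.28 ft²/s.
So y_c = (49.28²/32.2)^(1/3) = 4.23 ft.

y_c = 4.23 ft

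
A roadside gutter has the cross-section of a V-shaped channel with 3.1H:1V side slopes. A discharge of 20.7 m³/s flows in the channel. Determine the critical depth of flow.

At critical depth, Q² T / (g A³) = 1, i.e. A³/T = Q²/g = 20.7²/9.81 = 43.68.
At y = 1.33 m: A³/T = 20 — too small.
At y = 1.81 m: A³/T = 93.34 — too large.
At y = 1.55 m: A³/T = 42.99 — close enough.

y_c = 1.55 m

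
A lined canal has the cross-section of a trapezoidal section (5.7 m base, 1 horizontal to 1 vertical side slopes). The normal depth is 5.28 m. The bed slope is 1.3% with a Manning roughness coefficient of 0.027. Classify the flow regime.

With bottom width b = 5.7 m and side slope z = 1: A = (b + zy)y = (5.7 + 1×5.28)×5.28 = 57.97 m²; P = b + 2y√(1+z²) = 5.7 + 2×5.28×1.414 = 20.63 m.
Hydraulic radius R = A/P = 57.97/20.63 = 2.81 m.
V = (1/n) R^(2/3) √S = (1/0.027) × 2.81^(2/3) × √0.013 = 8.408 m/s. Hydraulic depth D_h = A/T = 57.97/16.26 = 3.565 m.
Froude number Fr = V/√(g·D_h) = 8.408/√(9.81×3.565) = 1.42, which is greater than 1, so the flow is supercritical.

supercritical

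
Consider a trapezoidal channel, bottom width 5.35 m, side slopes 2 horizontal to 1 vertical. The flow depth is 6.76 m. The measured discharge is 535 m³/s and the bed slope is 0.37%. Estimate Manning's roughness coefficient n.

n = 0.034

With bottom width b = 5.35 m and side slope z = 2: A = (b + zy)y = (5.35 + 2×6.76)×6.76 = 127.6 m²; P = b + 2y√(1+z²) = 5.35 + 2×6.76×2.236 = 35.58 m.
Hydraulic radius R = A/P = 127.6/35.58 = 3.585 m.
Rearranging Manning's equation: n = (1/Q) A R^(2/3) S^(1/2) = (1/535) × 127.6 × 3.585^(2/3) × √0.0037 = 0.034.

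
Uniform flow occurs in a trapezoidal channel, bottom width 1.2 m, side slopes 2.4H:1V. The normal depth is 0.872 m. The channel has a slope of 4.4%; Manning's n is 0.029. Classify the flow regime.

supercritical

With bottom width b = 1.2 m and side slope z = 2.4: A = (b + zy)y = (1.2 + 2.4×0.872)×0.872 = 2.871 m²; P = b + 2y√(1+z²) = 1.2 + 2×0.872×2.6 = 5.734 m.
Hydraulic radius R = A/P = 2.871/5.734 = 0.5007 m.
V = (1/n) R^(2/3) √S = (1/0.029) × 0.5007^(2/3) × √0.044 = 4.561 m/s. Hydraulic depth D_h = A/T = 2.871/5.386 = 0.5331 m.
Froude number Fr = V/√(g·D_h) = 4.561/√(9.81×0.5331) = 1.99, which is greater than 1, so the flow is supercritical.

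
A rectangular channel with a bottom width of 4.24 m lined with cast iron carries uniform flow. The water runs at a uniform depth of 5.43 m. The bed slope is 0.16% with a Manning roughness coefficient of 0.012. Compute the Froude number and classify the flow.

Flow area A = b·y = 4.24 × 5.43 = 23.02 m². Wetted perimeter P = b + 2y = 4.24 + 2×5.43 = 15.1 m.
Hydraulic radius R = A/P = 23.02/15.1 = 1.525 m.
V = (1/n) R^(2/3) √S = (1/0.012) × 1.525^(2/3) × √0.0016 = 4.416 m/s. Hydraulic depth D_h = A/T = 23.02/4.24 = 5.43 m.
Froude number Fr = V/√(g·D_h) = 4.416/√(9.81×5.43) = 0.605, which is less than 1, so the flow is subcritical.

subcritical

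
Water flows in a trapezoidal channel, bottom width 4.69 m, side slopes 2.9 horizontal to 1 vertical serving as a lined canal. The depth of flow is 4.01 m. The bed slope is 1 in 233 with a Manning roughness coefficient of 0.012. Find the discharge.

With bottom width b = 4.69 m and side slope z = 2.9: A = (b + zy)y = (4.69 + 2.9×4.01)×4.01 = 65.44 m²; P = b + 2y√(1+z²) = 4.69 + 2×4.01×3.068 = 29.29 m.
Hydraulic radius R = A/P = 65.44/29.29 = 2.234 m.
Manning's equation: Q = (1/n) A R^(2/3) S^(1/2) = (1/0.012) × 65.44 × 2.234^(2/3) × 0.004292^(1/2) = 611 m³/s.

Q = 611 m³/s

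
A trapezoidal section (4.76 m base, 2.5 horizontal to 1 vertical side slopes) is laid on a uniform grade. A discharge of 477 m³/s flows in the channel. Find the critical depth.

y_c = 5.08 m

At critical depth, Q² T / (g A³) = 1, i.e. A³/T = Q²/g = 477²/9.81 = 23190.
Try y = 6.21 m: A³/T = 55820 — high.
Try y = 4.14 m: A³/T = 9615 — low.
Try y = 5.08 m: A³/T = 23140 — ≈ 23190.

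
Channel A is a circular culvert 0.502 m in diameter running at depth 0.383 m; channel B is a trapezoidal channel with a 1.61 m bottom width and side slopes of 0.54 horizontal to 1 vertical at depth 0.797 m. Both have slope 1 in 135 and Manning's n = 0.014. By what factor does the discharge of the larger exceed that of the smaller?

21.5

Channel A: For a circular section of diameter D = 0.502 m at depth y = 0.383 m, the central angle is θ = 2 arccos(1 − 2y/D) = 4.249 rad. Then A = (D²/8)(θ − sin θ) = 0.162 m² and P = Dθ/2 = 1.067 m. Hydraulic radius R = A/P = 0.162/1.067 = 0.1519 m. Q_A = (1/0.014)·0.162·0.1519^(2/3)·√0.007407 = 0.2836 m³/s.
Channel B: With bottom width b = 1.61 m and side slope z = 0.54: A = (b + zy)y = (1.61 + 0.54×0.797)×0.797 = 1.626 m²; P = b + 2y√(1+z²) = 1.61 + 2×0.797×1.136 = 3.422 m. Hydraulic radius R = A/P = 1.626/3.422 = 0.4753 m. Q_B = (1/0.014)·1.626·0.4753^(2/3)·√0.007407 = 6.088 m³/s.
The larger discharge is 6.088 m³/s and the smaller is 0.2836 m³/s; the ratio is 21.5.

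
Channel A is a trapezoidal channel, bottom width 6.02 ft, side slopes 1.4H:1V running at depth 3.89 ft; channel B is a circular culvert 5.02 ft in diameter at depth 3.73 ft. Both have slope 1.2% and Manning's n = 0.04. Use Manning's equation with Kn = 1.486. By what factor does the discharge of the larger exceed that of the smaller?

Channel A: With bottom width b = 6.02 ft and side slope z = 1.4: A = (b + zy)y = (6.02 + 1.4×3.89)×3.89 = 44.6 ft²; P = b + 2y√(1+z²) = 6.02 + 2×3.89×1.72 = 19.41 ft. Hydraulic radius R = A/P = 44.6/19.41 = 2.298 ft. Q_A = (1.486/0.04)·44.6·2.298^(2/3)·√0.012 = 316.1 ft³/s.
Channel B: For a circular section of diameter D = 5.02 ft at depth y = 3.73 ft, the central angle is θ = 2 arccos(1 − 2y/D) = 4.157 rad. Then A = (D²/8)(θ − sin θ) = 15.77 ft² and P = Dθ/2 = 10.43 ft. Hydraulic radius R = A/P = 15.77/10.43 = 1.511 ft. Q_B = (1.486/0.04)·15.77·1.511^(2/3)·√0.012 = 84.53 ft³/s.
The larger discharge is 316.1 ft³/s and the smaller is 84.53 ft³/s; the ratio is 3.74.

3.74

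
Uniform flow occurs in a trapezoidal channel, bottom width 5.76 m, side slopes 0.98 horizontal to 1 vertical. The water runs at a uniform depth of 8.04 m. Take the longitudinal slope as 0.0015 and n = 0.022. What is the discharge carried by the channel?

Q = 477 m³/s

With bottom width b = 5.76 m and side slope z = 0.98: A = (b + zy)y = (5.76 + 0.98×8.04)×8.04 = 109.7 m²; P = b + 2y√(1+z²) = 5.76 + 2×8.04×1.4 = 28.27 m.
Hydraulic radius R = A/P = 109.7/28.27 = 3.878 m.
Manning's equation: Q = (1/n) A R^(2/3) S^(1/2) = (1/0.022) × 109.7 × 3.878^(2/3) × 0.0015^(1/2) = 477 m³/s.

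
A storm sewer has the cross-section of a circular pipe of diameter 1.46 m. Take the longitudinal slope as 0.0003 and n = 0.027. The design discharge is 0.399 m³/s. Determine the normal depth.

Manning's equation rearranged: A R^(2/3) = nQ / (1·√S) = 0.027 × 0.399 / (√0.0003) = 0.622.
At y = 1.15 m: A R^(2/3) = 0.8228 — over.
At y = 0.924 m: A R^(2/3) = 0.6223 — matches.

y_n = 0.924 m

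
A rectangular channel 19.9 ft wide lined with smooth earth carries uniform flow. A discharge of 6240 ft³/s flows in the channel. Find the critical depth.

y_c = 14.5 ft

For a rectangular channel, critical depth y_c = (q²/g)^(1/3) where q = Q/b = 6240/19.9 = 313.6 ft²/s.
So y_c = (313.6²/32.2)^(1/3) = 14.5 ft.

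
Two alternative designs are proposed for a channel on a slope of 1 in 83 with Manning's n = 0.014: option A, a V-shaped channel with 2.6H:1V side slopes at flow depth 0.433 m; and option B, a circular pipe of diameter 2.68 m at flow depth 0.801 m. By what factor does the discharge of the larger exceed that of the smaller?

5

Channel A: For a triangular section with side slope z = 2.6: A = zy² = 2.6×0.433² = 0.4875 m²; P = 2y√(1+z²) = 2×0.433×2.786 = 2.412 m. Hydraulic radius R = A/P = 0.4875/2.412 = 0.2021 m. Q_A = (1/0.014)·0.4875·0.2021^(2/3)·√0.01205 = 1.316 m³/s.
Channel B: For a circular section of diameter D = 2.68 m at depth y = 0.801 m, the central angle is θ = 2 arccos(1 − 2y/D) = 2.314 rad. Then A = (D²/8)(θ − sin θ) = 1.416 m² and P = Dθ/2 = 3.1 m. Hydraulic radius R = A/P = 1.416/3.1 = 0.4567 m. Q_B = (1/0.014)·1.416·0.4567^(2/3)·√0.01205 = 6.584 m³/s.
The larger discharge is 6.584 m³/s and the smaller is 1.316 m³/s; the ratio is 5.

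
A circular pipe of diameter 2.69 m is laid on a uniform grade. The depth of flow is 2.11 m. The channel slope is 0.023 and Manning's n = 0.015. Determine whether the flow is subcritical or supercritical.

For a circular section of diameter D = 2.69 m at depth y = 2.11 m, the central angle is θ = 2 arccos(1 − 2y/D) = 4.352 rad. Then A = (D²/8)(θ − sin θ) = 4.782 m² and P = Dθ/2 = 5.853 m.
Hydraulic radius R = A/P = 4.782/5.853 = 0.8171 m.
V = (1/n) R^(2/3) √S = (1/0.015) × 0.8171^(2/3) × √0.023 = 8.837 m/s. Hydraulic depth D_h = A/T = 4.782/2.213 = 2.162 m.
Froude number Fr = V/√(g·D_h) = 8.837/√(9.81×2.162) = 1.92, which is greater than 1, so the flow is supercritical.

supercritical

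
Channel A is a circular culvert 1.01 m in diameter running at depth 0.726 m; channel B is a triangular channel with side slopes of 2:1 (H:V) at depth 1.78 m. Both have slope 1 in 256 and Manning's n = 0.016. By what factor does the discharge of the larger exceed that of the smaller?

19.6

Channel A: For a circular section of diameter D = 1.01 m at depth y = 0.726 m, the central angle is θ = 2 arccos(1 − 2y/D) = 4.048 rad. Then A = (D²/8)(θ − sin θ) = 0.6165 m² and P = Dθ/2 = 2.044 m. Hydraulic radius R = A/P = 0.6165/2.044 = 0.3016 m. Q_A = (1/0.016)·0.6165·0.3016^(2/3)·√0.003906 = 1.083 m³/s.
Channel B: For a triangular section with side slope z = 2: A = zy² = 2×1.78² = 6.337 m²; P = 2y√(1+z²) = 2×1.78×2.236 = 7.96 m. Hydraulic radius R = A/P = 6.337/7.96 = 0.796 m. Q_B = (1/0.016)·6.337·0.796^(2/3)·√0.003906 = 21.26 m³/s.
The larger discharge is 21.26 m³/s and the smaller is 1.083 m³/s; the ratio is 19.6.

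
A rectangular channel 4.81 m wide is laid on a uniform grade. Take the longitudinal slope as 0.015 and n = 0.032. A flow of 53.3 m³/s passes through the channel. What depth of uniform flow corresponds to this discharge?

y_n = 2.52 m

Manning's equation rearranged: A R^(2/3) = nQ / (1·√S) = 0.032 × 53.3 / (√0.015) = 13.93.
Trying y = 2.1 m: A R^(2/3) = 10.9 — too small.
Trying y = 2.52 m: A R^(2/3) = 13.92 — matches.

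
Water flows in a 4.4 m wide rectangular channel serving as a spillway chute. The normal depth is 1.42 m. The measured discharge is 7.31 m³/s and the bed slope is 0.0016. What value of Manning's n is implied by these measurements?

n = 0.031

Flow area A = b·y = 4.4 × 1.42 = 6.248 m². Wetted perimeter P = b + 2y = 4.4 + 2×1.42 = 7.24 m.
Hydraulic radius R = A/P = 6.248/7.24 = 0.863 m.
Rearranging Manning's equation: n = (1/Q) A R^(2/3) S^(1/2) = (1/7.31) × 6.248 × 0.863^(2/3) × √0.0016 = 0.031.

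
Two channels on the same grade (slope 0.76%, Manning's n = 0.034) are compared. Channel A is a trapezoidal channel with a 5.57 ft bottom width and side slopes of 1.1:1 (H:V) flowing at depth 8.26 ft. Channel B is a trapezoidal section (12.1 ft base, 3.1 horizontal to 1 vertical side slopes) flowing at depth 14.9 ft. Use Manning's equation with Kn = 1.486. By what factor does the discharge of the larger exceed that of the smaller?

Channel A: With bottom width b = 5.57 ft and side slope z = 1.1: A = (b + zy)y = (5.57 + 1.1×8.26)×8.26 = 121.1 ft²; P = b + 2y√(1+z²) = 5.57 + 2×8.26×1.487 = 30.13 ft. Hydraulic radius R = A/P = 121.1/30.13 = 4.018 ft. Q_A = (1.486/0.034)·121.1·4.018^(2/3)·√0.0076 = 1166 ft³/s.
Channel B: With bottom width b = 12.1 ft and side slope z = 3.1: A = (b + zy)y = (12.1 + 3.1×14.9)×14.9 = 868.5 ft²; P = b + 2y√(1+z²) = 12.1 + 2×14.9×3.257 = 109.2 ft. Hydraulic radius R = A/P = 868.5/109.2 = 7.956 ft. Q_B = (1.486/0.034)·868.5·7.956^(2/3)·√0.0076 = 13190 ft³/s.
The larger discharge is 13190 ft³/s and the smaller is 1166 ft³/s; the ratio is 11.3.

11.3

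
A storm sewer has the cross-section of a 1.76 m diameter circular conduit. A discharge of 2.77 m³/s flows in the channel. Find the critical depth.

At critical depth, Q² T / (g A³) = 1, i.e. A³/T = Q²/g = 2.77²/9.81 = 0.7822.
Trying y = 0.66 m: A³/T = 0.3395 — short.
Trying y = 1.02 m: A³/T = 1.798 — over.
Trying y = 0.82 m: A³/T = 0.7808 — ≈ 0.7822.

y_c = 0.82 m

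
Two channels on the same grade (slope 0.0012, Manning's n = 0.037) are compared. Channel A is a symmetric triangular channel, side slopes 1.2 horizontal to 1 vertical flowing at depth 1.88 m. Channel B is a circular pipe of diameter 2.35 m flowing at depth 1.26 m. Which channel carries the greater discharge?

Channel A: For a triangular section with side slope z = 1.2: A = zy² = 1.2×1.88² = 4.241 m²; P = 2y√(1+z²) = 2×1.88×1.562 = 5.873 m. Hydraulic radius R = A/P = 4.241/5.873 = 0.7221 m. Q_A = (1/0.037)·4.241·0.7221^(2/3)·√0.0012 = 3.196 m³/s.
Channel B: For a circular section of diameter D = 2.35 m at depth y = 1.26 m, the central angle is θ = 2 arccos(1 − 2y/D) = 3.286 rad. Then A = (D²/8)(θ − sin θ) = 2.368 m² and P = Dθ/2 = 3.862 m. Hydraulic radius R = A/P = 2.368/3.862 = 0.6133 m. Q_B = (1/0.037)·2.368·0.6133^(2/3)·√0.0012 = 1.601 m³/s.
Q_A = 3.196 m³/s vs Q_B = 1.601 m³/s, so channel A carries more.

channel A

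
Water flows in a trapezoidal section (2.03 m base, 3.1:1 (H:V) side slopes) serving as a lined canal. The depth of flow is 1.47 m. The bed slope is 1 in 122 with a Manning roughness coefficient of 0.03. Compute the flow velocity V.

V = 2.67 m/s

With bottom width b = 2.03 m and side slope z = 3.1: A = (b + zy)y = (2.03 + 3.1×1.47)×1.47 = 9.683 m²; P = b + 2y√(1+z²) = 2.03 + 2×1.47×3.257 = 11.61 m.
Hydraulic radius R = A/P = 9.683/11.61 = 0.8343 m.
From Manning's equation, V = (1/n) R^(2/3) S^(1/2) = (1/0.03) × 0.8343^(2/3) × 0.008197^(1/2) = 2.67 m/s.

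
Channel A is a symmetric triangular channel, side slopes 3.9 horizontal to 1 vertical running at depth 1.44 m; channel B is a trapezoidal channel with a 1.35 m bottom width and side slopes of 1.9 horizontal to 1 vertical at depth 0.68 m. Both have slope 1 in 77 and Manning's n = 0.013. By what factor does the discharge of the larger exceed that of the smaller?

6.3

Channel A: For a triangular section with side slope z = 3.9: A = zy² = 3.9×1.44² = 8.087 m²; P = 2y√(1+z²) = 2×1.44×4.026 = 11.6 m. Hydraulic radius R = A/P = 8.087/11.6 = 0.6974 m. Q_A = (1/0.013)·8.087·0.6974^(2/3)·√0.01299 = 55.75 m³/s.
Channel B: With bottom width b = 1.35 m and side slope z = 1.9: A = (b + zy)y = (1.35 + 1.9×0.68)×0.68 = 1.797 m²; P = b + 2y√(1+z²) = 1.35 + 2×0.68×2.147 = 4.27 m. Hydraulic radius R = A/P = 1.797/4.27 = 0.4207 m. Q_B = (1/0.013)·1.797·0.4207^(2/3)·√0.01299 = 8.843 m³/s.
The larger discharge is 55.75 m³/s and the smaller is 8.843 m³/s; the ratio is 6.3.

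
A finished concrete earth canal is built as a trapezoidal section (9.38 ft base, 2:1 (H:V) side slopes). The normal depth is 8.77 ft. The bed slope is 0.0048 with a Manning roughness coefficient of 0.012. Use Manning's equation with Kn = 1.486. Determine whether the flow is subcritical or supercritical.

With bottom width b = 9.38 ft and side slope z = 2: A = (b + zy)y = (9.38 + 2×8.77)×8.77 = 236.1 ft²; P = b + 2y√(1+z²) = 9.38 + 2×8.77×2.236 = 48.6 ft.
Hydraulic radius R = A/P = 236.1/48.6 = 4.858 ft.
V = (1.486/n) R^(2/3) √S = (1.486/0.012) × 4.858^(2/3) × √0.0048 = 24.61 ft/s. Hydraulic depth D_h = A/T = 236.1/44.46 = 5.31 ft.
Froude number Fr = V/√(g·D_h) = 24.61/√(32.2×5.31) = 1.88, which is greater than 1, so the flow is supercritical.

supercritical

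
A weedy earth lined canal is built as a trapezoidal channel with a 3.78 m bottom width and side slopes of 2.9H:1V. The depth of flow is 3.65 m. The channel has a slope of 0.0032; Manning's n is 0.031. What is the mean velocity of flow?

V = 2.9 m/s

With bottom width b = 3.78 m and side slope z = 2.9: A = (b + zy)y = (3.78 + 2.9×3.65)×3.65 = 52.43 m²; P = b + 2y√(1+z²) = 3.78 + 2×3.65×3.068 = 26.17 m.
Hydraulic radius R = A/P = 52.43/26.17 = 2.003 m.
From Manning's equation, V = (1/n) R^(2/3) S^(1/2) = (1/0.031) × 2.003^(2/3) × 0.0032^(1/2) = 2.9 m/s.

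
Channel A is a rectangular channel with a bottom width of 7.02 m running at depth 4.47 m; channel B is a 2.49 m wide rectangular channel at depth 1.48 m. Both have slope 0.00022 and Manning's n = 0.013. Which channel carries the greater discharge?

channel A

Channel A: Flow area A = b·y = 7.02 × 4.47 = 31.38 m². Wetted perimeter P = b + 2y = 7.02 + 2×4.47 = 15.96 m. Hydraulic radius R = A/P = 31.38/15.96 = 1.966 m. Q_A = (1/0.013)·31.38·1.966^(2/3)·√0.00022 = 56.19 m³/s.
Channel B: Flow area A = b·y = 2.49 × 1.48 = 3.685 m². Wetted perimeter P = b + 2y = 2.49 + 2×1.48 = 5.45 m. Hydraulic radius R = A/P = 3.685/5.45 = 0.6762 m. Q_B = (1/0.013)·3.685·0.6762^(2/3)·√0.00022 = 3.239 m³/s.
Q_A = 56.19 m³/s vs Q_B = 3.239 m³/s, so channel A carries more.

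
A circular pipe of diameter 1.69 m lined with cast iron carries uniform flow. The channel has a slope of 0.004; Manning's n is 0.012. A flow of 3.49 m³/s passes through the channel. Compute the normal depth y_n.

Manning's equation rearranged: A R^(2/3) = nQ / (1·√S) = 0.012 × 3.49 / (√0.004) = 0.6622.
Try y = 0.688 m: A R^(2/3) = 0.4395 — short.
Try y = 1.07 m: A R^(2/3) = 0.9197 — over.
Try y = 0.869 m: A R^(2/3) = 0.6621 — close enough.

y_n = 0.869 m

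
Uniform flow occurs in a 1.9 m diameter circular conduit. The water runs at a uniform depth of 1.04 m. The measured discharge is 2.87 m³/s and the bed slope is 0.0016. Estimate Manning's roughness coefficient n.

n = 0.014

For a circular section of diameter D = 1.9 m at depth y = 1.04 m, the central angle is θ = 2 arccos(1 − 2y/D) = 3.331 rad. Then A = (D²/8)(θ − sin θ) = 1.588 m² and P = Dθ/2 = 3.165 m.
Hydraulic radius R = A/P = 1.588/3.165 = 0.5019 m.
Rearranging Manning's equation: n = (1/Q) A R^(2/3) S^(1/2) = (1/2.87) × 1.588 × 0.5019^(2/3) × √0.0016 = 0.014.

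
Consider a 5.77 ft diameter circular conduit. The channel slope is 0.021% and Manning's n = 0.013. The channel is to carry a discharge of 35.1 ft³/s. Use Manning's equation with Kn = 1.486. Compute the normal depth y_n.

y_n = 3.34 ft

Manning's equation rearranged: A R^(2/3) = nQ / (1.486·√S) = 0.013 × 35.1 / (1.486 × √0.00021) = 21.19.
Try y = 3.79 ft: A R^(2/3) = 25.63 — too large.
Try y = 2.34 ft: A R^(2/3) = 11.54 — too small.
Try y = 3.34 ft: A R^(2/3) = 21.21 — close enough.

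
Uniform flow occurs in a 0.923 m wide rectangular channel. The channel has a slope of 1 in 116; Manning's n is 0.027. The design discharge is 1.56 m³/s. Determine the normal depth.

Manning's equation rearranged: A R^(2/3) = nQ / (1·√S) = 0.027 × 1.56 / (√0.008621) = 0.4536.
Try y = 0.875 m: A R^(2/3) = 0.3637 — low.
Try y = 1.05 m: A R^(2/3) = 0.454 — matches.

y_n = 1.05 m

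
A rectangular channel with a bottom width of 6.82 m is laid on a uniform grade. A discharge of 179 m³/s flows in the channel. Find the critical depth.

For a rectangular channel, critical depth y_c = (q²/g)^(1/3) where q = Q/b = 179/6.82 = 26.25 m²/s.
So y_c = (26.25²/9.81)^(1/3) = 4.13 m.

y_c = 4.13 m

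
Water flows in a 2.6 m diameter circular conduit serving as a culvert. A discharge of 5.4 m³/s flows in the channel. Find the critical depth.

At critical depth, Q² T / (g A³) = 1, i.e. A³/T = Q²/g = 5.4²/9.81 = 2.972.
Try y = 0.837 m: A³/T = 1.326 — short.
Try y = 1.25 m: A³/T = 6.194 — over.
Try y = 1.03 m: A³/T = 2.95 — matches.

y_c = 1.03 m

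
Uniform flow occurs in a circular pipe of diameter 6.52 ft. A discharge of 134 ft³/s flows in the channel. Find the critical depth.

At critical depth, Q² T / (g A³) = 1, i.e. A³/T = Q²/g = 134²/32.2 = 557.6.
At y = 3.52 ft: A³/T = 956.5 — over.
At y = 2.23 ft: A³/T = 166.1 — short.
At y = 3.06 ft: A³/T = 560.2 — matches.

y_c = 3.06 ft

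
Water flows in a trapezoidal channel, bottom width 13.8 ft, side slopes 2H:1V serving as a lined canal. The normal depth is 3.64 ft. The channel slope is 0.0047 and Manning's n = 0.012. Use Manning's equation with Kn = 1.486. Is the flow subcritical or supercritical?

With bottom width b = 13.8 ft and side slope z = 2: A = (b + zy)y = (13.8 + 2×3.64)×3.64 = 76.73 ft²; P = b + 2y√(1+z²) = 13.8 + 2×3.64×2.236 = 30.08 ft.
Hydraulic radius R = A/P = 76.73/30.08 = 2.551 ft.
V = (1.486/n) R^(2/3) √S = (1.486/0.012) × 2.551^(2/3) × √0.0047 = 15.85 ft/s. Hydraulic depth D_h = A/T = 76.73/28.36 = 2.706 ft.
Froude number Fr = V/√(g·D_h) = 15.85/√(32.2×2.706) = 1.7, which is greater than 1, so the flow is supercritical.

supercritical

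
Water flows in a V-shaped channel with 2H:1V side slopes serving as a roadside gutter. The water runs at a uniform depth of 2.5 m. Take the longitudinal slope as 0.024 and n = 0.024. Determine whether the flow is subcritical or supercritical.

supercritical

For a triangular section with side slope z = 2: A = zy² = 2×2.5² = 12.5 m²; P = 2y√(1+z²) = 2×2.5×2.236 = 11.18 m.
Hydraulic radius R = A/P = 12.5/11.18 = 1.118 m.
V = (1/n) R^(2/3) √S = (1/0.024) × 1.118^(2/3) × √0.024 = 6.953 m/s. Hydraulic depth D_h = A/T = 12.5/10 = 1.25 m.
Froude number Fr = V/√(g·D_h) = 6.953/√(9.81×1.25) = 1.99, which is greater than 1, so the flow is supercritical.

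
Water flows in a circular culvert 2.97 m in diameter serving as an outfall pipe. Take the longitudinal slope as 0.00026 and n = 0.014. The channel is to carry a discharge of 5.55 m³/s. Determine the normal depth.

Manning's equation rearranged: A R^(2/3) = nQ / (1·√S) = 0.014 × 5.55 / (√0.00026) = 4.819.
Trying y = 2.47 m: A R^(2/3) = 5.753 — too large.
Trying y = 1.87 m: A R^(2/3) = 4.103 — too small.
Trying y = 2.1 m: A R^(2/3) = 4.819 — close enough.

y_n = 2.1 m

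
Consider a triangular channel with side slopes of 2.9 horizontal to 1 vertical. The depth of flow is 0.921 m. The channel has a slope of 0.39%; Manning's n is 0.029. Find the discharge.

Q = 3.04 m³/s

For a triangular section with side slope z = 2.9: A = zy² = 2.9×0.921² = 2.46 m²; P = 2y√(1+z²) = 2×0.921×3.068 = 5.65 m.
Hydraulic radius R = A/P = 2.46/5.65 = 0.4353 m.
Manning's equation: Q = (1/n) A R^(2/3) S^(1/2) = (1/0.029) × 2.46 × 0.4353^(2/3) × 0.0039^(1/2) = 3.04 m³/s.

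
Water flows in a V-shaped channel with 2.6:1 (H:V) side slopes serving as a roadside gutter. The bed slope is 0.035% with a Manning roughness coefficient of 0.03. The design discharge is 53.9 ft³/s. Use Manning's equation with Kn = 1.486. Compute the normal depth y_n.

Manning's equation rearranged: A R^(2/3) = nQ / (1.486·√S) = 0.03 × 53.9 / (1.486 × √0.00035) = 58.16.
Try y = 3.44 ft: A R^(2/3) = 42.18 — low.
Try y = 3.88 ft: A R^(2/3) = 58.15 — matches.

y_n = 3.88 ft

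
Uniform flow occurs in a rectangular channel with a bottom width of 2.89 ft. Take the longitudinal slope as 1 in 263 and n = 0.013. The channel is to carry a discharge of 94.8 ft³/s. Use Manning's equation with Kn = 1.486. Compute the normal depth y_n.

Manning's equation rearranged: A R^(2/3) = nQ / (1.486·√S) = 0.013 × 94.8 / (1.486 × √0.003802) = 13.45.
Try y = 3.3 ft: A R^(2/3) = 9.568 — too small.
Try y = 5.27 ft: A R^(2/3) = 16.56 — too large.
Try y = 4.4 ft: A R^(2/3) = 13.45 — close enough.

y_n = 4.4 ft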